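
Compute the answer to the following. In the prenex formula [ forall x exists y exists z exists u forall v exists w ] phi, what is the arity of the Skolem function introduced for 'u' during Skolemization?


Quantifier prefix: forall x exists y exists z exists u forall v exists w
'u' is existentially quantified at position 4.
Universal variables preceding it: x
Skolem function arity = 1

1


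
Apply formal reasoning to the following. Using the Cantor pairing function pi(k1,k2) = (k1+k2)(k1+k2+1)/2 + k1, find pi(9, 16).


k1 + k2 = 25
(k1+k2)(k1+k2+1)/2 = 25 * 26 / 2 = 325
pi = 325 + 9 = 334

334


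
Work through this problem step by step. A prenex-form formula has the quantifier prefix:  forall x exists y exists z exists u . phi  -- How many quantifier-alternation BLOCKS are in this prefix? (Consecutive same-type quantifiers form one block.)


Quantifier-type sequence: A E E E  (A=forall, E=exists)
Group into maximal same-type runs:
  Ax1 | Ex3
Number of blocks = 2

2


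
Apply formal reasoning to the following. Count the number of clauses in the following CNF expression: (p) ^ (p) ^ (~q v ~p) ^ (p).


A CNF formula is a conjunction of clauses.
Clauses are separated by ^.
Counting the conjuncts: 4 clauses.

4


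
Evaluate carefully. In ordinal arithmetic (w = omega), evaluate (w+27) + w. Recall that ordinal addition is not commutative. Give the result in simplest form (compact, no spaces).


Compute (w+27) + w.
Ordinal + is associative but NOT commutative; for finite n>0, n + w = w but w + n stays w+n.
(w+27) + w = w + (27+w) = w + w = w*2 (the finite tail 27 is absorbed by the right w).
Result = w*2

w*2


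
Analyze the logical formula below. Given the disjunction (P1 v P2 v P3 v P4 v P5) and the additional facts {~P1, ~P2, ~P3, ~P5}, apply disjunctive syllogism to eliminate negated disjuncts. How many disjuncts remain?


Original disjuncts (5): P1, P2, P3, P4, P5
Negated (eliminate): ~P1, ~P2, ~P3, ~P5
Remaining disjuncts: P4
Count = 5 - 4 = 1

1


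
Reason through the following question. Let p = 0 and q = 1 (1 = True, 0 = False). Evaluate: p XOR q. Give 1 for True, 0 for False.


p = 0, q = 1
Operation: p XOR q
Evaluate: 0 XOR 1 = 1

1


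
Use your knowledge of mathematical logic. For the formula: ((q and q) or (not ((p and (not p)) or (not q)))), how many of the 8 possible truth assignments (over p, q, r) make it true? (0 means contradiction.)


Check all 8 assignments:
p=0, q=0, r=0: 0
p=0, q=0, r=1: 0
p=0, q=1, r=0: 1
p=0, q=1, r=1: 1
p=1, q=0, r=0: 0
p=1, q=0, r=1: 0
p=1, q=1, r=0: 1
p=1, q=1, r=1: 1
Count of True = 4

4


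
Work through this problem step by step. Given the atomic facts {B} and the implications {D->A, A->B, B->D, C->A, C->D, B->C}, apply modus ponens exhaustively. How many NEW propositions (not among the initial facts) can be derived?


Initial facts: {B}
Apply modus ponens to closure:
  B and B->D  =>  D
  B and B->C  =>  C
  D and D->A  =>  A
Final known: {A, B, C, D}
New propositions: {A, C, D}
Count = 3

3


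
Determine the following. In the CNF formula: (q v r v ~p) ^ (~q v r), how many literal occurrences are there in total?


Counting literals in each clause:
Clause 1: 3 literal(s)
Clause 2: 2 literal(s)
Total = 5

5


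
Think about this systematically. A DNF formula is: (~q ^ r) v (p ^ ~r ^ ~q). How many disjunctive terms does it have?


A DNF formula is a disjunction of terms (conjunctions).
Terms are separated by v.
Counting the disjuncts: 2 terms.

2


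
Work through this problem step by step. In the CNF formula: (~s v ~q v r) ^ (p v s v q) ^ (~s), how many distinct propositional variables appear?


Identify each variable that appears in the formula.
Variables found: p, q, r, s
Count = 4

4


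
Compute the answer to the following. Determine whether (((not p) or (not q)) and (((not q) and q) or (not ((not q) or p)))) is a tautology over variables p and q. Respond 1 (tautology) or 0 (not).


Check all 4 assignments:
p=0, q=0: 0
p=0, q=1: 1
p=1, q=0: 0
p=1, q=1: 0
Satisfying count = 1/4.
Tautology iff count = 4: no.

0


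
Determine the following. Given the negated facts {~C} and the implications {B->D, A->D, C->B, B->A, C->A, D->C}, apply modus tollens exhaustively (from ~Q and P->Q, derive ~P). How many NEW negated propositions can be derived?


Initial negated facts: {~C}
Apply modus tollens to closure:
  ~C and D->C  =>  ~D
  ~D and B->D  =>  ~B
  ~D and A->D  =>  ~A
Final negated: {~A, ~B, ~C, ~D}
New negations: {~A, ~B, ~D}
Count = 3

3


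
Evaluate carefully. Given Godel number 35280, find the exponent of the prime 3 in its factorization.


Factorize 35280 by dividing by 3 repeatedly.
Division steps: 3 divides 35280 exactly 2 time(s).
Exponent of 3 = 2

2


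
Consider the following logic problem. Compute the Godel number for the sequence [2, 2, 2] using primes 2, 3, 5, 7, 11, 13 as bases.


Encode each element as an exponent of the corresponding prime:
  2^2 = 4
  3^2 = 9
  5^2 = 25
Product = 4 * 9 * 25 = 900

900


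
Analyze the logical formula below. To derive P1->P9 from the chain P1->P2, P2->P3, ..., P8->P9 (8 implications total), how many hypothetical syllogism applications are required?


With 8 implications in a chain connecting 9 propositions:
P1->P2, P2->P3, ..., P8->P9
Steps needed = (number of implications) - 1 = 8 - 1 = 7

7


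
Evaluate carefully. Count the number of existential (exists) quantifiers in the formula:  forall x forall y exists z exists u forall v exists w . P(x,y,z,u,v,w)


Quantifier prefix: forall x forall y exists z exists u forall v exists w
Mark each quantifier type:
  U U E E U E
Universal count = 3, Existential count = 3
Asked for existential (exists) quantifiers: 3

3


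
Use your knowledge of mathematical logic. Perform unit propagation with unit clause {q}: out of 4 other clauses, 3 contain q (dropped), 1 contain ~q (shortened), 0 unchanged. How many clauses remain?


Satisfied (removed): 3
Shortened (remain): 1
Unchanged (remain): 0
Remaining = 1 + 0 = 1

1


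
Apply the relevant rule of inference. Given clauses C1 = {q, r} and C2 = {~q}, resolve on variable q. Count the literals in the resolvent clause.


Remove q from C1 and ~q from C2.
C1 remainder: {r}
C2 remainder: {}
Union (resolvent): {r}
Resolvent has 1 literal(s).

1


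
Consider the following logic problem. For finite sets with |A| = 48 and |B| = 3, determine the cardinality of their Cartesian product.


The Cartesian product A x B contains all ordered pairs (a, b).
|A x B| = |A| * |B| = 48 * 3 = 144

144


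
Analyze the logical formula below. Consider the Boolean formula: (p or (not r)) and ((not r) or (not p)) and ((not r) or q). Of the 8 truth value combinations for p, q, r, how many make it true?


Evaluate all 8 assignments for p, q, r:
p=0, q=0, r=0: 1
p=0, q=0, r=1: 0
p=0, q=1, r=0: 1
p=0, q=1, r=1: 0
p=1, q=0, r=0: 1
p=1, q=0, r=1: 0
p=1, q=1, r=0: 1
p=1, q=1, r=1: 0
Satisfying count = 4

4


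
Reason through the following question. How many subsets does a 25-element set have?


The power set of a set with n elements has 2^n elements.
|P(S)| = 2^25 = 33554432

33554432


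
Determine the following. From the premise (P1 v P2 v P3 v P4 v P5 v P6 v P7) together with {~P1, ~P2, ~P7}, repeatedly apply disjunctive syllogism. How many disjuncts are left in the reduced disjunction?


Original disjuncts (7): P1, P2, P3, P4, P5, P6, P7
Negated (eliminate): ~P1, ~P2, ~P7
Remaining disjuncts: P3, P4, P5, P6
Count = 7 - 3 = 4

4


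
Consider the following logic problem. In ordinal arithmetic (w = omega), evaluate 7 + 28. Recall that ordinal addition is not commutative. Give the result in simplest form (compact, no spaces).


Compute 7 + 28.
Ordinal + is associative but NOT commutative; for finite n>0, n + w = w but w + n stays w+n.
Both operands finite; ordinal + agrees with natural +: 7 + 28 = 35.
Result = 35

35


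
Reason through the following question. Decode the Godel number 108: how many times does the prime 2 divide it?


Factorize 108 by dividing by 2 repeatedly.
Division steps: 2 divides 108 exactly 2 time(s).
Exponent of 2 = 2

2


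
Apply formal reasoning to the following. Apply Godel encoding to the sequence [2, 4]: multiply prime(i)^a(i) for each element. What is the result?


Encode each element as an exponent of the corresponding prime:
  2^2 = 4
  3^4 = 81
Product = 4 * 81 = 324

324


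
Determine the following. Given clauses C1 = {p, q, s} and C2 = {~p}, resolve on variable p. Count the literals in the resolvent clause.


Remove p from C1 and ~p from C2.
C1 remainder: {q, s}
C2 remainder: {}
Union (resolvent): {q, s}
Resolvent has 2 literal(s).

2


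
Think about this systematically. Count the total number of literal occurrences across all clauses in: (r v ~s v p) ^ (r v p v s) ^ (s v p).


Counting literals in each clause:
Clause 1: 3 literal(s)
Clause 2: 3 literal(s)
Clause 3: 2 literal(s)
Total = 8

8


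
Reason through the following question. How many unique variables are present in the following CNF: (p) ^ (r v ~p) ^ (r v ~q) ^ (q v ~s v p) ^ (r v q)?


Identify each variable that appears in the formula.
Variables found: p, q, r, s
Count = 4

4


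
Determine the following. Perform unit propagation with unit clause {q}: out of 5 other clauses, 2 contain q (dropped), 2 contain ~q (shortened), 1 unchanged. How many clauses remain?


Satisfied (removed): 2
Shortened (remain): 2
Unchanged (remain): 1
Remaining = 2 + 1 = 3

3


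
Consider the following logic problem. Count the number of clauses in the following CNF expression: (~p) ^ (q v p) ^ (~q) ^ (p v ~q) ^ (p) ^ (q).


A CNF formula is a conjunction of clauses.
Clauses are separated by ^.
Counting the conjuncts: 6 clauses.

6


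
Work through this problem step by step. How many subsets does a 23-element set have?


The power set of a set with n elements has 2^n elements.
|P(S)| = 2^23 = 8388608

8388608


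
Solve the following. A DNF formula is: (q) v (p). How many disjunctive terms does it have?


A DNF formula is a disjunction of terms (conjunctions).
Terms are separated by v.
Counting the disjuncts: 2 terms.

2


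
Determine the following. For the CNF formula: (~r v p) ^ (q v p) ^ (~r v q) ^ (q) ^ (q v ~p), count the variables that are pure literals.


Check each variable for pure literal status:
p: mixed (not pure)
q: pure positive
r: pure negative
Pure literal count = 2

2


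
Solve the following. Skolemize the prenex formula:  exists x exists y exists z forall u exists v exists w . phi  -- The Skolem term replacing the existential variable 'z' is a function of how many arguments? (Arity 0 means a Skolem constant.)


Quantifier prefix: exists x exists y exists z forall u exists v exists w
'z' is existentially quantified at position 3.
No universal quantifiers precede it.
Skolem function arity = 0 (a Skolem constant)

0


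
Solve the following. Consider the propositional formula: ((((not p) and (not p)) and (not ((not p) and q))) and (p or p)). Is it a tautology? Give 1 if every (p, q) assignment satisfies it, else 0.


Check all 4 assignments:
p=0, q=0: 0
p=0, q=1: 0
p=1, q=0: 0
p=1, q=1: 0
Satisfying count = 0/4.
Tautology iff count = 4: no.

0


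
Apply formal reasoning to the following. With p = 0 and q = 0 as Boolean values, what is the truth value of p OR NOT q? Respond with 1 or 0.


p = 0, q = 0
Operation: p OR NOT q
Evaluate: 0 OR NOT 0 = 1

1


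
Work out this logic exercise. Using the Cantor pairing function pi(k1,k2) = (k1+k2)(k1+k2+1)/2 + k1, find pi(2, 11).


k1 + k2 = 13
(k1+k2)(k1+k2+1)/2 = 13 * 14 / 2 = 91
pi = 91 + 2 = 93

93


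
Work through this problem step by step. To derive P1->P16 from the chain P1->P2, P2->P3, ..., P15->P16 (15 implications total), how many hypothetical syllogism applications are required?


With 15 implications in a chain connecting 16 propositions:
P1->P2, P2->P3, ..., P15->P16
Steps needed = (number of implications) - 1 = 15 - 1 = 14

14


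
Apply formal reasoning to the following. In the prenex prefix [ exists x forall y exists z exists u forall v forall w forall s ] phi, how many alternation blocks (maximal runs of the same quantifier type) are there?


Quantifier-type sequence: E A E E A A A  (A=forall, E=exists)
Group into maximal same-type runs:
  Ex1 | Ax1 | Ex2 | Ax3
Number of blocks = 4

4


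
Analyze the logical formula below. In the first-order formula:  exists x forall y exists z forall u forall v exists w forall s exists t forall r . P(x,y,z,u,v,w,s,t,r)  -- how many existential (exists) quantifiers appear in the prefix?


Quantifier prefix: exists x forall y exists z forall u forall v exists w forall s exists t forall r
Mark each quantifier type:
  E U E U U E U E U
Universal count = 5, Existential count = 4
Asked for existential (exists) quantifiers: 4

4


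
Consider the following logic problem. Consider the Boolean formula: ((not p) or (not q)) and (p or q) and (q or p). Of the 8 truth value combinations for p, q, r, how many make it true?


Evaluate all 8 assignments for p, q, r:
p=0, q=0, r=0: 0
p=0, q=0, r=1: 0
p=0, q=1, r=0: 1
p=0, q=1, r=1: 1
p=1, q=0, r=0: 1
p=1, q=0, r=1: 1
p=1, q=1, r=0: 0
p=1, q=1, r=1: 0
Satisfying count = 4

4


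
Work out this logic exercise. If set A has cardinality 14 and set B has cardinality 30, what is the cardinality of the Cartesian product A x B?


The Cartesian product A x B contains all ordered pairs (a, b).
|A x B| = |A| * |B| = 14 * 30 = 420

420


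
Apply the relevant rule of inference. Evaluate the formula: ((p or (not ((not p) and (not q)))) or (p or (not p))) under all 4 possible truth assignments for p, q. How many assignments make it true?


Check all 4 assignments:
p=0, q=0: 1
p=0, q=1: 1
p=1, q=0: 1
p=1, q=1: 1
Count of True = 4

4


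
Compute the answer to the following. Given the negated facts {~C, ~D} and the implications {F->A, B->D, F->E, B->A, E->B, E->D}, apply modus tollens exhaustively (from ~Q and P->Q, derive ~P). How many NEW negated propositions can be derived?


Initial negated facts: {~C, ~D}
Apply modus tollens to closure:
  ~D and B->D  =>  ~B
  ~B and E->B  =>  ~E
  ~E and F->E  =>  ~F
Final negated: {~B, ~C, ~D, ~E, ~F}
New negations: {~B, ~E, ~F}
Count = 3

3


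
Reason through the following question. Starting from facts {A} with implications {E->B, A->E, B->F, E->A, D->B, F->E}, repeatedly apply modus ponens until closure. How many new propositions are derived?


Initial facts: {A}
Apply modus ponens to closure:
  A and A->E  =>  E
  E and E->B  =>  B
  B and B->F  =>  F
Final known: {A, B, E, F}
New propositions: {B, E, F}
Count = 3

3


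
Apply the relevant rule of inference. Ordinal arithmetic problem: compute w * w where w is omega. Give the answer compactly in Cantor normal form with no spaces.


Compute w * w.
Ordinal * is associative and left-distributive over +, but NOT commutative; for finite n>1, n*w = w but w*n stays w*n.
w * w = w^2 by definition.
Result = w^2

w^2


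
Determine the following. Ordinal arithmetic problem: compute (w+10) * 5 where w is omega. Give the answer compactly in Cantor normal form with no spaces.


Compute (w+10) * 5.
Ordinal * is associative and left-distributive over +, but NOT commutative; for finite n>1, n*w = w but w*n stays w*n.
(w+10) * 5 = (w+10) repeated 5 times. Each intermediate +10 is absorbed by the following w; only the last survives: w*5+10.
Result = w*5+10

w*5+10


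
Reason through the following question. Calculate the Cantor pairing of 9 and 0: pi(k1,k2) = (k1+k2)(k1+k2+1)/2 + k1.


k1 + k2 = 9
(k1+k2)(k1+k2+1)/2 = 9 * 10 / 2 = 45
pi = 45 + 9 = 54

54


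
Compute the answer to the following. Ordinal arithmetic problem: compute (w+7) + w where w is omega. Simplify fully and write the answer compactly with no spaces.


Compute (w+7) + w.
Ordinal + is associative but NOT commutative; for finite n>0, n + w = w but w + n stays w+n.
(w+7) + w = w + (7+w) = w + w = w*2 (the finite tail 7 is absorbed by the right w).
Result = w*2

w*2


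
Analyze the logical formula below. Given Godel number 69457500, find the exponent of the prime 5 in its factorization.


Factorize 69457500 by dividing by 5 repeatedly.
Division steps: 5 divides 69457500 exactly 4 time(s).
Exponent of 5 = 4

4


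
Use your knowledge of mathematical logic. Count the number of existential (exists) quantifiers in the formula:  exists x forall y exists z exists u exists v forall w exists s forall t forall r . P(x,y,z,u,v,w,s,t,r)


Quantifier prefix: exists x forall y exists z exists u exists v forall w exists s forall t forall r
Mark each quantifier type:
  E U E E E U E U U
Universal count = 4, Existential count = 5
Asked for existential (exists) quantifiers: 5

5


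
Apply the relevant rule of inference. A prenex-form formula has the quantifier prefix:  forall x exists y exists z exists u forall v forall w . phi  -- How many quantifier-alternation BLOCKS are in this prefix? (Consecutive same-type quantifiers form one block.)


Quantifier-type sequence: A E E E A A  (A=forall, E=exists)
Group into maximal same-type runs:
  Ax1 | Ex3 | Ax2
Number of blocks = 3

3


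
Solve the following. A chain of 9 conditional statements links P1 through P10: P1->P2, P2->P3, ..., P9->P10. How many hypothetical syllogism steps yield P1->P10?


With 9 implications in a chain connecting 10 propositions:
P1->P2, P2->P3, ..., P9->P10
Steps needed = (number of implications) - 1 = 9 - 1 = 8

8


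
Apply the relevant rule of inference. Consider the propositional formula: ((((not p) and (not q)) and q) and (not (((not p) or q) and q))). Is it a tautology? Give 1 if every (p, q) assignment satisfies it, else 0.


Check all 4 assignments:
p=0, q=0: 0
p=0, q=1: 0
p=1, q=0: 0
p=1, q=1: 0
Satisfying count = 0/4.
Tautology iff count = 4: no.

0


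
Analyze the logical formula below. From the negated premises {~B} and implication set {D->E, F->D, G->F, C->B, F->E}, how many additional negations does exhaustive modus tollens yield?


Initial negated facts: {~B}
Apply modus tollens to closure:
  ~B and C->B  =>  ~C
Final negated: {~B, ~C}
New negations: {~C}
Count = 1

1


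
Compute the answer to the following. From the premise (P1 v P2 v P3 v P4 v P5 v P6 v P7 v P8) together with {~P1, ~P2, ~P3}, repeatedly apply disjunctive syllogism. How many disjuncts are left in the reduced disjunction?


Original disjuncts (8): P1, P2, P3, P4, P5, P6, P7, P8
Negated (eliminate): ~P1, ~P2, ~P3
Remaining disjuncts: P4, P5, P6, P7, P8
Count = 8 - 3 = 5

5


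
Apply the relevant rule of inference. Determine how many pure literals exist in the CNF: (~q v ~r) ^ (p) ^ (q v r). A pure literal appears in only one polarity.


Check each variable for pure literal status:
p: pure positive
q: mixed (not pure)
r: mixed (not pure)
Pure literal count = 1

1


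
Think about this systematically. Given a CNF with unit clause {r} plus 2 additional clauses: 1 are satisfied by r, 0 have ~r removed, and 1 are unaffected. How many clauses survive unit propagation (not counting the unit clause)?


Satisfied (removed): 1
Shortened (remain): 0
Unchanged (remain): 1
Remaining = 0 + 1 = 1

1


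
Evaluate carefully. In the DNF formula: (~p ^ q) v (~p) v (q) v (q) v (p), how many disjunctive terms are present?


A DNF formula is a disjunction of terms (conjunctions).
Terms are separated by v.
Counting the disjuncts: 5 terms.

5


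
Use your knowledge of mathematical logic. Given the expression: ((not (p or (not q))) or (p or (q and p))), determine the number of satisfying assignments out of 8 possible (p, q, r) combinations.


Check all 8 assignments:
p=0, q=0, r=0: 0
p=0, q=0, r=1: 0
p=0, q=1, r=0: 1
p=0, q=1, r=1: 1
p=1, q=0, r=0: 1
p=1, q=0, r=1: 1
p=1, q=1, r=0: 1
p=1, q=1, r=1: 1
Count of True = 6

6


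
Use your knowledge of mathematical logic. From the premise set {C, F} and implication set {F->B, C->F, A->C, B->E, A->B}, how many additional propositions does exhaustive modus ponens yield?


Initial facts: {C, F}
Apply modus ponens to closure:
  F and F->B  =>  B
  B and B->E  =>  E
Final known: {B, C, E, F}
New propositions: {B, E}
Count = 2

2


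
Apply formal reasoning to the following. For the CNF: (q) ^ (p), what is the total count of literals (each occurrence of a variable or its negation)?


Counting literals in each clause:
Clause 1: 1 literal(s)
Clause 2: 1 literal(s)
Total = 2

2


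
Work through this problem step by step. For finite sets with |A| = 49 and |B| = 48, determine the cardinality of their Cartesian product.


The Cartesian product A x B contains all ordered pairs (a, b).
|A x B| = |A| * |B| = 49 * 48 = 2352

2352


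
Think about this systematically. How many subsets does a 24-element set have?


The power set of a set with n elements has 2^n elements.
|P(S)| = 2^24 = 16777216

16777216


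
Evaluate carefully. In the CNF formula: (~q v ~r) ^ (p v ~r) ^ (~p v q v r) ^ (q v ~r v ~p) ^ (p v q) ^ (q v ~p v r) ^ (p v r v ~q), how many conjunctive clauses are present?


A CNF formula is a conjunction of clauses.
Clauses are separated by ^.
Counting the conjuncts: 7 clauses.

7


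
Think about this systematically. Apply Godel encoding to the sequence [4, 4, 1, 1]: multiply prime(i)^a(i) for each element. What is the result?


Encode each element as an exponent of the corresponding prime:
  2^4 = 16
  3^4 = 81
  5^1 = 5
  7^1 = 7
Product = 16 * 81 * 5 * 7 = 45360

45360


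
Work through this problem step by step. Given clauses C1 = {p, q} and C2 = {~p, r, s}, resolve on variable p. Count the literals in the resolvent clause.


Remove p from C1 and ~p from C2.
C1 remainder: {q}
C2 remainder: {r, s}
Union (resolvent): {q, r, s}
Resolvent has 3 literal(s).

3


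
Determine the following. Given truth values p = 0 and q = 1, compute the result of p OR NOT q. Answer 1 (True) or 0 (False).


p = 0, q = 1
Operation: p OR NOT q
Evaluate: 0 OR NOT 1 = 0

0


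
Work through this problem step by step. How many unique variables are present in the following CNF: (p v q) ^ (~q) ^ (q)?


Identify each variable that appears in the formula.
Variables found: p, q
Count = 2

2


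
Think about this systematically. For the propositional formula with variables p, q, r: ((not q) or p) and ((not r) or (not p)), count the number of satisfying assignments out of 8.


Evaluate all 8 assignments for p, q, r:
p=0, q=0, r=0: 1
p=0, q=0, r=1: 1
p=0, q=1, r=0: 0
p=0, q=1, r=1: 0
p=1, q=0, r=0: 1
p=1, q=0, r=1: 0
p=1, q=1, r=0: 1
p=1, q=1, r=1: 0
Satisfying count = 4

4


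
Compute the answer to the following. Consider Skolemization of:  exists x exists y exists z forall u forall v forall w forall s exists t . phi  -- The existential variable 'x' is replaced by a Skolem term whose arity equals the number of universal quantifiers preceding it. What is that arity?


Quantifier prefix: exists x exists y exists z forall u forall v forall w forall s exists t
'x' is existentially quantified at position 1.
No universal quantifiers precede it.
Skolem function arity = 0 (a Skolem constant)

0


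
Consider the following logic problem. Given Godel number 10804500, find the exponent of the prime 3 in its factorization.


Factorize 10804500 by dividing by 3 repeatedly.
Division steps: 3 divides 10804500 exactly 2 time(s).
Exponent of 3 = 2

2


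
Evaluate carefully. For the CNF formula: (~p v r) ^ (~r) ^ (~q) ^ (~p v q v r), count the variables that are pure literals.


Check each variable for pure literal status:
p: pure negative
q: mixed (not pure)
r: mixed (not pure)
Pure literal count = 1

1


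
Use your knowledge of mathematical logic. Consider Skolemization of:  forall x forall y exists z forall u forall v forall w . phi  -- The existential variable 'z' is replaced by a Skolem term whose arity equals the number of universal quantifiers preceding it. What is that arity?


Quantifier prefix: forall x forall y exists z forall u forall v forall w
'z' is existentially quantified at position 3.
Universal variables preceding it: x, y
Skolem function arity = 2

2


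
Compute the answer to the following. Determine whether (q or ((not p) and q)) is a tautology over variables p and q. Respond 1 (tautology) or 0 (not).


Check all 4 assignments:
p=0, q=0: 0
p=0, q=1: 1
p=1, q=0: 0
p=1, q=1: 1
Satisfying count = 2/4.
Tautology iff count = 4: no.

0


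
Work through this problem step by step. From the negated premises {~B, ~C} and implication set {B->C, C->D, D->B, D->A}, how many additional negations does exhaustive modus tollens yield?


Initial negated facts: {~B, ~C}
Apply modus tollens to closure:
  ~B and D->B  =>  ~D
Final negated: {~B, ~C, ~D}
New negations: {~D}
Count = 1

1


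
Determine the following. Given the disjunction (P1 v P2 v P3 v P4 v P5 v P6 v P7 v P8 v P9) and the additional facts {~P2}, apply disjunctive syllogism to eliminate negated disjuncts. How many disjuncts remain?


Original disjuncts (9): P1, P2, P3, P4, P5, P6, P7, P8, P9
Negated (eliminate): ~P2
Remaining disjuncts: P1, P3, P4, P5, P6, P7, P8, P9
Count = 9 - 1 = 8

8


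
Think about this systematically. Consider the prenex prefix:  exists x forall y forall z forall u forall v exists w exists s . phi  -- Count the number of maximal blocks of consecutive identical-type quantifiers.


Quantifier-type sequence: E A A A A E E  (A=forall, E=exists)
Group into maximal same-type runs:
  Ex1 | Ax4 | Ex2
Number of blocks = 3

3


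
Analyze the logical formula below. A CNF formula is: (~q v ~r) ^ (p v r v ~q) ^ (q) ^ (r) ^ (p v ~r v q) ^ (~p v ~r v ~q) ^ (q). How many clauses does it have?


A CNF formula is a conjunction of clauses.
Clauses are separated by ^.
Counting the conjuncts: 7 clauses.

7


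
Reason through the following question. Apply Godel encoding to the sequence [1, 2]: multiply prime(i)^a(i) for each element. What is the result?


Encode each element as an exponent of the corresponding prime:
  2^1 = 2
  3^2 = 9
Product = 2 * 9 = 18

18


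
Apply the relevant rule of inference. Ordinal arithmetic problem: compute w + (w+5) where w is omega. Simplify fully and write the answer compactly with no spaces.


Compute w + (w+5).
Ordinal + is associative but NOT commutative; for finite n>0, n + w = w but w + n stays w+n.
w + (w+5) = (w+w) + 5 = w*2+5.
Result = w*2+5

w*2+5


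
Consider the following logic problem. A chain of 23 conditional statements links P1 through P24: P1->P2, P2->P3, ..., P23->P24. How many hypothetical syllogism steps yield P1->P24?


With 23 implications in a chain connecting 24 propositions:
P1->P2, P2->P3, ..., P23->P24
Steps needed = (number of implications) - 1 = 23 - 1 = 22

22


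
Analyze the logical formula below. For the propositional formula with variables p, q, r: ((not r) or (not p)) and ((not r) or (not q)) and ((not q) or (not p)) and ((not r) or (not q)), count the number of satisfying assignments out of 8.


Evaluate all 8 assignments for p, q, r:
p=0, q=0, r=0: 1
p=0, q=0, r=1: 1
p=0, q=1, r=0: 1
p=0, q=1, r=1: 0
p=1, q=0, r=0: 1
p=1, q=0, r=1: 0
p=1, q=1, r=0: 0
p=1, q=1, r=1: 0
Satisfying count = 4

4


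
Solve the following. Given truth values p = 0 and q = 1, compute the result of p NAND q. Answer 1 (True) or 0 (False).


p = 0, q = 1
Operation: p NAND q
Evaluate: 0 NAND 1 = 1

1


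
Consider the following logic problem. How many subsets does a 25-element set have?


The power set of a set with n elements has 2^n elements.
|P(S)| = 2^25 = 33554432

33554432


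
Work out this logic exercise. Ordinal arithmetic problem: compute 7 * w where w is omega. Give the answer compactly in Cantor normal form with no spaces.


Compute 7 * w.
Ordinal * is associative and left-distributive over +, but NOT commutative; for finite n>1, n*w = w but w*n stays w*n.
For finite n>0, n * w = sup{n*k : k<w} = w. So 7 * w = w.
Result = w

w


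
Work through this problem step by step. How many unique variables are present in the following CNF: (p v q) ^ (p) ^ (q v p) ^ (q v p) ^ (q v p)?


Identify each variable that appears in the formula.
Variables found: p, q
Count = 2

2


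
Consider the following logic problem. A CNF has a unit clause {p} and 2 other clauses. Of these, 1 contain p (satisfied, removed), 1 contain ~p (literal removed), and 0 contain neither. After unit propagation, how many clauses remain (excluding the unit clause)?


Satisfied (removed): 1
Shortened (remain): 1
Unchanged (remain): 0
Remaining = 1 + 0 = 1

1


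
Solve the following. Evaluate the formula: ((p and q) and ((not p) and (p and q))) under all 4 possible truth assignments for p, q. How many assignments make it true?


Check all 4 assignments:
p=0, q=0: 0
p=0, q=1: 0
p=1, q=0: 0
p=1, q=1: 0
Count of True = 0

0


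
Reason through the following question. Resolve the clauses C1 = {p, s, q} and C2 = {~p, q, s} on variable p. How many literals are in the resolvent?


Remove p from C1 and ~p from C2.
C1 remainder: {s, q}
C2 remainder: {q, s}
Union (resolvent): {q, s}
Resolvent has 2 literal(s).

2


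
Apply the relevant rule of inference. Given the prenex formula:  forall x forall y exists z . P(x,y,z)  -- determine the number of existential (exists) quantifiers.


Quantifier prefix: forall x forall y exists z
Mark each quantifier type:
  U U E
Universal count = 2, Existential count = 1
Asked for existential (exists) quantifiers: 1

1


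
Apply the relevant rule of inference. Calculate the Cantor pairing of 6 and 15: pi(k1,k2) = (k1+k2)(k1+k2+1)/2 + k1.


k1 + k2 = 21
(k1+k2)(k1+k2+1)/2 = 21 * 22 / 2 = 231
pi = 231 + 6 = 237

237


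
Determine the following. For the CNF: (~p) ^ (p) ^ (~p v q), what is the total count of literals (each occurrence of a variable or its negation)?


Counting literals in each clause:
Clause 1: 1 literal(s)
Clause 2: 1 literal(s)
Clause 3: 2 literal(s)
Total = 4

4


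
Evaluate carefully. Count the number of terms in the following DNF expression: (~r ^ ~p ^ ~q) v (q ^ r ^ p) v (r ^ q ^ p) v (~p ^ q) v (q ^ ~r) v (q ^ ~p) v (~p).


A DNF formula is a disjunction of terms (conjunctions).
Terms are separated by v.
Counting the disjuncts: 7 terms.

7


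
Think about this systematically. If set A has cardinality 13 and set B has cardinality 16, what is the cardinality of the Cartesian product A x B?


The Cartesian product A x B contains all ordered pairs (a, b).
|A x B| = |A| * |B| = 13 * 16 = 208

208


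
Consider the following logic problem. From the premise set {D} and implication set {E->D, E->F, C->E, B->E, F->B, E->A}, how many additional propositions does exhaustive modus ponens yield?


Initial facts: {D}
Apply modus ponens to closure:
  (no implication fires)
Final known: {D}
New propositions: {(none)}
Count = 0

0


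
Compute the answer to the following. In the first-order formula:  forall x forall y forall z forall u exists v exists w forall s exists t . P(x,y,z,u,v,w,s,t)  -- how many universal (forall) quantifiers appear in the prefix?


Quantifier prefix: forall x forall y forall z forall u exists v exists w forall s exists t
Mark each quantifier type:
  U U U U E E U E
Universal count = 5, Existential count = 3
Asked for universal (forall) quantifiers: 5

5


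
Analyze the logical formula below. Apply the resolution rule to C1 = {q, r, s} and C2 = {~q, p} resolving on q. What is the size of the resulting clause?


Remove q from C1 and ~q from C2.
C1 remainder: {r, s}
C2 remainder: {p}
Union (resolvent): {p, r, s}
Resolvent has 3 literal(s).

3


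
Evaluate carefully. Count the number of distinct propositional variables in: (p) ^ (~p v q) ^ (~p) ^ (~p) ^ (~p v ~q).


Identify each variable that appears in the formula.
Variables found: p, q
Count = 2

2


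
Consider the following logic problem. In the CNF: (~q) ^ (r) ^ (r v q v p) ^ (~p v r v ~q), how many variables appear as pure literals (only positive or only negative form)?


Check each variable for pure literal status:
p: mixed (not pure)
q: mixed (not pure)
r: pure positive
Pure literal count = 1

1


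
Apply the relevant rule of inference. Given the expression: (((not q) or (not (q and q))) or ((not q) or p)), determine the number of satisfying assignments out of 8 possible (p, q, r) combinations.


Check all 8 assignments:
p=0, q=0, r=0: 1
p=0, q=0, r=1: 1
p=0, q=1, r=0: 0
p=0, q=1, r=1: 0
p=1, q=0, r=0: 1
p=1, q=0, r=1: 1
p=1, q=1, r=0: 1
p=1, q=1, r=1: 1
Count of True = 6

6


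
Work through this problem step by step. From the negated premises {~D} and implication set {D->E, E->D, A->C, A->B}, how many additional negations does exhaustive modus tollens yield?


Initial negated facts: {~D}
Apply modus tollens to closure:
  ~D and E->D  =>  ~E
Final negated: {~D, ~E}
New negations: {~E}
Count = 1

1


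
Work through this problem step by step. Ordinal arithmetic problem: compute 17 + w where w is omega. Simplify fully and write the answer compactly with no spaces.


Compute 17 + w.
Ordinal + is associative but NOT commutative; for finite n>0, n + w = w but w + n stays w+n.
Any finite left addend is absorbed by w on the right: 17 + w = w.
Result = w

w


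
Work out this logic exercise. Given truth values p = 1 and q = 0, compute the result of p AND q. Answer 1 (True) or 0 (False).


p = 1, q = 0
Operation: p AND q
Evaluate: 1 AND 0 = 0

0


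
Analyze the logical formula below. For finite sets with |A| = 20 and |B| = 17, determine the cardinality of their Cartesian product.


The Cartesian product A x B contains all ordered pairs (a, b).
|A x B| = |A| * |B| = 20 * 17 = 340

340


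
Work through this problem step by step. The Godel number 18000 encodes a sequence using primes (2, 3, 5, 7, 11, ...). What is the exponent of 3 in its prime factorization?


Factorize 18000 by dividing by 3 repeatedly.
Division steps: 3 divides 18000 exactly 2 time(s).
Exponent of 3 = 2

2


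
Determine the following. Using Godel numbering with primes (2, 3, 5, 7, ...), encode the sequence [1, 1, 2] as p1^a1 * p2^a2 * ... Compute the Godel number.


Encode each element as an exponent of the corresponding prime:
  2^1 = 2
  3^1 = 3
  5^2 = 25
Product = 2 * 3 * 25 = 150

150


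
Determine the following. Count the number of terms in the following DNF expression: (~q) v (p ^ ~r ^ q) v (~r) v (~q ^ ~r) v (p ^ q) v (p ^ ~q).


A DNF formula is a disjunction of terms (conjunctions).
Terms are separated by v.
Counting the disjuncts: 6 terms.

6


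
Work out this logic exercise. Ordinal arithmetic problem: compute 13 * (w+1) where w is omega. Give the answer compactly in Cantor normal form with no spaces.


Compute 13 * (w+1).
Ordinal * is associative and left-distributive over +, but NOT commutative; for finite n>1, n*w = w but w*n stays w*n.
By left-distributivity: 13 * (w+1) = 13*w + 13*1 = w + 13 = w+13.
Result = w+13

w+13


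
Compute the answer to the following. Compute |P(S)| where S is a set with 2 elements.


The power set of a set with n elements has 2^n elements.
|P(S)| = 2^2 = 4

4


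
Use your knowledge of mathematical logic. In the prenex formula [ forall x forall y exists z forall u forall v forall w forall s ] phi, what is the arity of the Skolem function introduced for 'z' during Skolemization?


Quantifier prefix: forall x forall y exists z forall u forall v forall w forall s
'z' is existentially quantified at position 3.
Universal variables preceding it: x, y
Skolem function arity = 2

2


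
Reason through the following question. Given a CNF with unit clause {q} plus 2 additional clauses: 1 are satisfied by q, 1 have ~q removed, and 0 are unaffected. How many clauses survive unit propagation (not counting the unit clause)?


Satisfied (removed): 1
Shortened (remain): 1
Unchanged (remain): 0
Remaining = 1 + 0 = 1

1


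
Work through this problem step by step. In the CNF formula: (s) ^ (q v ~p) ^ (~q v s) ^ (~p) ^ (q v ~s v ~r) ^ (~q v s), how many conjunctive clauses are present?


A CNF formula is a conjunction of clauses.
Clauses are separated by ^.
Counting the conjuncts: 6 clauses.

6


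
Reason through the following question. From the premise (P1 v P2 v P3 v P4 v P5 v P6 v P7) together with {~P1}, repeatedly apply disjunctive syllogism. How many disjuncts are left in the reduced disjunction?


Original disjuncts (7): P1, P2, P3, P4, P5, P6, P7
Negated (eliminate): ~P1
Remaining disjuncts: P2, P3, P4, P5, P6, P7
Count = 7 - 1 = 6

6


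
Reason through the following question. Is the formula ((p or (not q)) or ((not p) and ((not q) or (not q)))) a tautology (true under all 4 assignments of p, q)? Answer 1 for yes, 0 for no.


Check all 4 assignments:
p=0, q=0: 1
p=0, q=1: 0
p=1, q=0: 1
p=1, q=1: 1
Satisfying count = 3/4.
Tautology iff count = 4: no.

0


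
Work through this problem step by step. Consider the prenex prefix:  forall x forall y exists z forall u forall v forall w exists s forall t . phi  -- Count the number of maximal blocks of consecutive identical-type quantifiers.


Quantifier-type sequence: A A E A A A E A  (A=forall, E=exists)
Group into maximal same-type runs:
  Ax2 | Ex1 | Ax3 | Ex1 | Ax1
Number of blocks = 5

5


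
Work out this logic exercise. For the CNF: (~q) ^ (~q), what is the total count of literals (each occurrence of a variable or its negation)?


Counting literals in each clause:
Clause 1: 1 literal(s)
Clause 2: 1 literal(s)
Total = 2

2


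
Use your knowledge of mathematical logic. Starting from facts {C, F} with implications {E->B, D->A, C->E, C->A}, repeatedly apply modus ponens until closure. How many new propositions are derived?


Initial facts: {C, F}
Apply modus ponens to closure:
  C and C->E  =>  E
  C and C->A  =>  A
  E and E->B  =>  B
Final known: {A, B, C, E, F}
New propositions: {A, B, E}
Count = 3

3


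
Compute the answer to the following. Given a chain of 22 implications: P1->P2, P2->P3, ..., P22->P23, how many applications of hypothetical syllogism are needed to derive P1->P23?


With 22 implications in a chain connecting 23 propositions:
P1->P2, P2->P3, ..., P22->P23
Steps needed = (number of implications) - 1 = 22 - 1 = 21

21


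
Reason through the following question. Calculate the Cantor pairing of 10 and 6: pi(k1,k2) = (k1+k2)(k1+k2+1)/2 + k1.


k1 + k2 = 16
(k1+k2)(k1+k2+1)/2 = 16 * 17 / 2 = 136
pi = 136 + 10 = 146

146


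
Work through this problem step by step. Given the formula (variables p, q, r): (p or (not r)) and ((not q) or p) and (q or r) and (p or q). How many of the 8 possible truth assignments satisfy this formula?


Evaluate all 8 assignments for p, q, r:
p=0, q=0, r=0: 0
p=0, q=0, r=1: 0
p=0, q=1, r=0: 0
p=0, q=1, r=1: 0
p=1, q=0, r=0: 0
p=1, q=0, r=1: 1
p=1, q=1, r=0: 1
p=1, q=1, r=1: 1
Satisfying count = 3

3


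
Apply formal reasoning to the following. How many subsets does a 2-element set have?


The power set of a set with n elements has 2^n elements.
|P(S)| = 2^2 = 4

4


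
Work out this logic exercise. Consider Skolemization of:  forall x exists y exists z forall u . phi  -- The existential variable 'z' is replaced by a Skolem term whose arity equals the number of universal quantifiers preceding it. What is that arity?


Quantifier prefix: forall x exists y exists z forall u
'z' is existentially quantified at position 3.
Universal variables preceding it: x
Skolem function arity = 1

1


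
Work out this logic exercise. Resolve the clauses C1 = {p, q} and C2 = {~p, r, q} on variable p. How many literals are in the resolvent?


Remove p from C1 and ~p from C2.
C1 remainder: {q}
C2 remainder: {r, q}
Union (resolvent): {q, r}
Resolvent has 2 literal(s).

2


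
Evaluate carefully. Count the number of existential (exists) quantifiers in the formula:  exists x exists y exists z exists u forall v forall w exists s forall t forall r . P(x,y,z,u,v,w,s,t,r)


Quantifier prefix: exists x exists y exists z exists u forall v forall w exists s forall t forall r
Mark each quantifier type:
  E E E E U U E U U
Universal count = 4, Existential count = 5
Asked for existential (exists) quantifiers: 5

5
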